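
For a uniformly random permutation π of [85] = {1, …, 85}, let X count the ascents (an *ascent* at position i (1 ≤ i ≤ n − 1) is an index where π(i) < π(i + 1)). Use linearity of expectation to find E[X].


Write X = Σ X_I over i = 1, …, 84, with X_I the indicator of one ascent.
There are 84 indicators.
For each fixed i, the pair (π(i), π(i+1)) is a uniformly random ordered pair of distinct values from {1, …, 85}; by symmetry P[π(i) < π(i+1)] = 1/2.
By linearity: E[X] = 84 · (1/2) = (85 − 1) · (1/2) = 42 ≈ 42.0000.

E[X] = 42 = 42.0000.


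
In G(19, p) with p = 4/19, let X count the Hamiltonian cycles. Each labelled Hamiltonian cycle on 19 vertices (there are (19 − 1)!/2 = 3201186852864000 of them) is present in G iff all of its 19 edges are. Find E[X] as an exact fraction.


K_19 has (19 − 1)!/2 = 3201186852864000 labelled Hamiltonian cycles.
For each such Hamiltonian cycle H, let X_H = 1 if all 19 edges of H are present in G. Then P[X_H = 1] = p^{19} = (4/19)^{19} = 274877906944/1978419655660313589123979.
Summing the indicators: E[X] = Σ_H E[X_H] = 3201186852864000 · p^{19} = 3201186852864000 · 274877906944/1978419655660313589123979 = 879935541851906811887616000/1978419655660313589123979.
Numerically: E[X] ≈ 445.

E[X] = 3201186852864000 · (4/19)^{19} = 879935541851906811887616000/1978419655660313589123979 ≈ 445.


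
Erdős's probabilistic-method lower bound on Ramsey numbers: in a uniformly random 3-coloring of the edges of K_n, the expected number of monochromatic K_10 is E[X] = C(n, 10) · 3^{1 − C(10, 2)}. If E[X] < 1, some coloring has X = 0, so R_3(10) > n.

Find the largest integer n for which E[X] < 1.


We need C(n, 10) · 3^{1 − 45} < 1, i.e. C(n, 10) < 3^{45 − 1} = 984770902183611232881.
Check values of n near the boundary:
  n = 567: C(567, 10) = 873787071273467749398; 873787071273467749398 < 984770902183611232881? YES
  n = 568: C(568, 10) = 889446337783744949208; 889446337783744949208 < 984770902183611232881? YES
  n = 569: C(569, 10) = 905357721286137524328; 905357721286137524328 < 984770902183611232881? YES
  n = 570: C(570, 10) = 921524823451961408691; 921524823451961408691 < 984770902183611232881? YES
  n = 571: C(571, 10) = 937951290893172842001; 937951290893172842001 < 984770902183611232881? YES
  n = 572: C(572, 10) = 954640815642161682606; 954640815642161682606 < 984770902183611232881? YES
  n = 573: C(573, 10) = 971597135635805762226; 971597135635805762226 < 984770902183611232881? YES
  n = 574: C(574, 10) = 988824035203816502691; 988824035203816502691 < 984770902183611232881? NO
  n = 575: C(575, 10) = 1006325345561406175305; 1006325345561406175305 < 984770902183611232881? NO
The largest n with C(n, 10) < 984770902183611232881 is n = 573 (where E[X] = 35985079097622435638/36472996377170786403 ≈ 0.9866). Hence R_3(10) > 573, i.e. R_3(10) ≥ 574.

Largest n = 573; hence R_3(10) > 573.


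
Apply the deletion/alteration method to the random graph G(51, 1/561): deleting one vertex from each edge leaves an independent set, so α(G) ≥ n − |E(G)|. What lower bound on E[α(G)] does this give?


E[|E(G)|] = C(51, 2)·p = 1275 · (1/561) = 25/11.
E[α(G)] ≥ n − E[|E(G)|] = 51 − 25/11 = 536/11.
Numerically: ≈ 48.72727.
(This is only a lower bound; the true E[α(G)] may be larger.)

E[α(G)] ≥ 536/11 ≈ 48.72727.


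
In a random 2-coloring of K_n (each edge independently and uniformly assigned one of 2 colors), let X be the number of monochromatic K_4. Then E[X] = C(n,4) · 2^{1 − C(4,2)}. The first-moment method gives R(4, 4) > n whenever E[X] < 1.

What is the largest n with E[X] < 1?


We need C(n, 4) · 2^{1 − 6} < 1, i.e. C(n, 4) < 2^{6 − 1} = 32.
Check values of n near the boundary:
  n = 4: C(4, 4) = 1; 1 < 32? YES
  n = 5: C(5, 4) = 5; 5 < 32? YES
  n = 6: C(6, 4) = 15; 15 < 32? YES
  n = 7: C(7, 4) = 35; 35 < 32? NO
  n = 8: C(8, 4) = 70; 70 < 32? NO
  n = 9: C(9, 4) = 126; 126 < 32? NO
The largest n with C(n, 4) < 32 is n = 6 (where E[X] = 15/32 ≈ 0.468750). Hence R(4, 4) > 6, i.e. R(4, 4) ≥ 7.

Largest n = 6; hence R(4, 4) > 6.


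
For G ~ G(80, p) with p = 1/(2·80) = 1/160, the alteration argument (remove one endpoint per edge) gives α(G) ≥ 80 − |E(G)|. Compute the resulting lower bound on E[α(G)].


E[|E(G)|] = C(80, 2)·p = 3160 · (1/160) = 79/4.
E[α(G)] ≥ n − E[|E(G)|] = 80 − 79/4 = 241/4.
Numerically: ≈ 60.2500.
(This is only a lower bound; the true E[α(G)] may be larger.)

E[α(G)] ≥ 241/4 ≈ 60.2500.


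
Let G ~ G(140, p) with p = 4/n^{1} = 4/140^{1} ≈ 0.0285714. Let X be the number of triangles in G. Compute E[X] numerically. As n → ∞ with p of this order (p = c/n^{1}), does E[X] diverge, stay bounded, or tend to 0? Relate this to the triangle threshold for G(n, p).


Number of potential triangles: C(140, 3) = 447580.
Each occurs with probability p³ ≈ (0.0285714)³ ≈ 2.33236152e-05.
By linearity: E[X] = C(140, 3)·p³ ≈ 447580 · 2.33236152e-05 ≈ 10.439184.
Here α = 1, so p = 4/n is exactly at the triangle threshold p ~ 1/n. Asymptotically E[X] → c³/6 = 4³/6 = 32/3 ≈ 10.666667, a bounded constant. In this regime the triangle count is asymptotically Poisson(c³/6).

E[X] ≈ 10.439184; in regime p = Θ(1/n^{1}) E[X] stays bounded (at the triangle threshold p ~ 1/n).


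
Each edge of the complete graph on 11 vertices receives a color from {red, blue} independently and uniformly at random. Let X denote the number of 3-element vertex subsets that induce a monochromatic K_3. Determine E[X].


Let X = Σ_S X_S over the C(11, 3) = 165 subsets S of size 3, where X_S = 1 if the K_3 on S is monochromatic.
For a fixed S, the K_3 on S has C(3, 2) = 3 edges. P[all 3 edges red] = (1/2)^3, and likewise for blue, so P[monochromatic] = 2·(1/2)^3 = 2^{1 − 3} = 1/4.
Summing: E[X] = C(11, 3) · 2^{1 − 3} = 165 · 1/4 = 165/4.
Numerically: E[X] ≈ 41.250000.

E[X] = C(11,3)·2^(1−C(3,2)) = 165/4 ≈ 41.250000.


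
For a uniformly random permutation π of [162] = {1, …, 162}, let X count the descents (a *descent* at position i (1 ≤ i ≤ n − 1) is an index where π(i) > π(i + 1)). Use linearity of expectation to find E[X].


Write X = Σ X_I over i = 1, …, 161, with X_I the indicator of one descent.
There are 161 indicators.
For each fixed i, the pair (π(i), π(i+1)) is a uniformly random ordered pair of distinct values from {1, …, 162}; by symmetry P[π(i) > π(i+1)] = 1/2.
By linearity: E[X] = 161 · (1/2) = (162 − 1) · (1/2) = 161/2 ≈ 80.500.

E[X] = 161/2 = 80.500.


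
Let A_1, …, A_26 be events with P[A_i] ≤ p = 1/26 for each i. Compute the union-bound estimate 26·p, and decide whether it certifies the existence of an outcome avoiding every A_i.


Union bound: P[∪_{i=1}^{26} A_i] ≤ Σ_i P[A_i] ≤ 26·p = 26·(1/26) = 1.
Numerically: 1 ≈ 1.000000.
Is 1 < 1? NO.
Since the bound 1 is ≥ 1, the union bound is uninformative here; it does NOT by itself certify existence.

26·p = 1 ≈ 1.000000; existence NOT certified by the union bound.


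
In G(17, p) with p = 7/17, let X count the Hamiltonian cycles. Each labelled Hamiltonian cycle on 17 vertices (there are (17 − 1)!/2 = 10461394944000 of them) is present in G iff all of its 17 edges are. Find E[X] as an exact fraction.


K_17 has (17 − 1)!/2 = 10461394944000 labelled Hamiltonian cycles.
For each such Hamiltonian cycle H, let X_H = 1 if all 17 edges of H are present in G. Then P[X_H = 1] = p^{17} = (7/17)^{17} = 232630513987207/827240261886336764177.
Summing the indicators: E[X] = Σ_H E[X_H] = 10461394944000 · p^{17} = 10461394944000 · 232630513987207/827240261886336764177 = 2433639682845888590481408000/827240261886336764177.
Numerically: E[X] ≈ 2.94188e+06.

E[X] = 10461394944000 · (7/17)^{17} = 2433639682845888590481408000/827240261886336764177 ≈ 2.94188e+06.


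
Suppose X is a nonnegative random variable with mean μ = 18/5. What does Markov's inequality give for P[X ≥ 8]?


μ = E[X] = 18/5, a = 8.
Markov: P[X ≥ 8] ≤ μ/a = (18/5)/8 = 9/20.
Numerically: ≈ 0.450.
(Since a = 8 > μ = 3.600, the bound 9/20 is < 1 and informative.)

P[X ≥ 8] ≤ 9/20 ≈ 0.450.


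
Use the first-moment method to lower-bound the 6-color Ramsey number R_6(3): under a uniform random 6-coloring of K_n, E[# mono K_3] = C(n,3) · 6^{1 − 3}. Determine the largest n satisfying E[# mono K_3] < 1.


We need C(n, 3) · 6^{1 − 3} < 1, i.e. C(n, 3) < 6^{3 − 1} = 36.
Check values of n near the boundary:
  n = 6: C(6, 3) = 20; 20 < 36? YES
  n = 7: C(7, 3) = 35; 35 < 36? YES
  n = 8: C(8, 3) = 56; 56 < 36? NO
  n = 9: C(9, 3) = 84; 84 < 36? NO
  n = 10: C(10, 3) = 120; 120 < 36? NO
The largest n with C(n, 3) < 36 is n = 7 (where E[X] = 35/36 ≈ 0.9722222). Hence R_6(3) > 7, i.e. R_6(3) ≥ 8.

Largest n = 7; hence R_6(3) > 7.


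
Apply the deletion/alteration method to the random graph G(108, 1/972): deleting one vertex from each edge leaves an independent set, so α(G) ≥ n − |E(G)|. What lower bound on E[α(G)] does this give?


E[|E(G)|] = C(108, 2)·p = 5778 · (1/972) = 107/18.
E[α(G)] ≥ n − E[|E(G)|] = 108 − 107/18 = 1837/18.
Numerically: ≈ 102.0556.
(This is only a lower bound; the true E[α(G)] may be larger.)

E[α(G)] ≥ 1837/18 ≈ 102.0556.


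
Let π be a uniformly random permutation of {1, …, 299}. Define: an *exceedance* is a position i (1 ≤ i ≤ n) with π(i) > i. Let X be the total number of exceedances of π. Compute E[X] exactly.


Write X = Σ_{i=1}^{299} X_i, where X_i = 1_{π(i) > i}.
For each fixed i, π(i) is uniform over {1, …, 299} (marginal of a uniform permutation), so P[π(i) > i] = (n − i)/n. Summing: Σ_{i=1}^{299} (n − i)/n = (0 + 1 + … + 298)/299 = 299(299 − 1)/(2·299) = (299 − 1)/2.
Hence E[X] = Σ_{i=1}^{299} (299 − i)/299 = 149 ≈ 149.000.

E[X] = 149 = 149.000.


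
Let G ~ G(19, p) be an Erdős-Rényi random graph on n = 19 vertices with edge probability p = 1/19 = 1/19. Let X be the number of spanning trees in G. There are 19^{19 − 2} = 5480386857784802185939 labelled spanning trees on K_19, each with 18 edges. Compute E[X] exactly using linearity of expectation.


K_19 has 19^{19 − 2} = 5480386857784802185939 labelled spanning trees.
For each such spanning tree H, let X_H = 1 if all 18 edges of H are present in G. Then P[X_H = 1] = p^{18} = (1/19)^{18} = 1/104127350297911241532841.
By linearity: E[X] = Σ_H E[X_H] = 5480386857784802185939 · p^{18} = 5480386857784802185939 · 1/104127350297911241532841 = 1/19.
Numerically: E[X] ≈ 0.0526316.

E[X] = 5480386857784802185939 · (1/19)^{18} = 1/19 ≈ 0.0526316.


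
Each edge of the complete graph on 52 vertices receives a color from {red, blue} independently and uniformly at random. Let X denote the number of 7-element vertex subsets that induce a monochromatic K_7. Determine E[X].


Let X = Σ_S X_S over the C(52, 7) = 133784560 subsets S of size 7, where X_S = 1 if the K_7 on S is monochromatic.
For a fixed S, the K_7 on S has C(7, 2) = 21 edges. P[all 21 edges red] = (1/2)^21, and likewise for blue, so P[monochromatic] = 2·(1/2)^21 = 2^{1 − 21} = 1/1048576.
By linearity of expectation: E[X] = C(52, 7) · 2^{1 − 21} = 133784560 · 1/1048576 = 8361535/65536.
Numerically: E[X] ≈ 127.58690.

E[X] = C(52,7)·2^(1−C(7,2)) = 8361535/65536 ≈ 127.58690.


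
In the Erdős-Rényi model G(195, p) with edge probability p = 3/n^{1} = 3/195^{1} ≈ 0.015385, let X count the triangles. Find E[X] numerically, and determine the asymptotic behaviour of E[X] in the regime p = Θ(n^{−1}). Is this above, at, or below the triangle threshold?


Number of potential triangles: C(195, 3) = 1216865.
Each occurs with probability p³ ≈ (0.015385)³ ≈ 3.6413291e-06.
By linearity: E[X] = C(195, 3)·p³ ≈ 1216865 · 3.6413291e-06 ≈ 4.43101.
Here α = 1, so p = 3/n is exactly at the triangle threshold p ~ 1/n. Asymptotically E[X] → c³/6 = 3³/6 = 9/2 ≈ 4.50000, a bounded constant. In this regime the triangle count is asymptotically Poisson(c³/6).

E[X] ≈ 4.43101; in regime p = Θ(1/n^{1}) E[X] stays bounded (at the triangle threshold p ~ 1/n).


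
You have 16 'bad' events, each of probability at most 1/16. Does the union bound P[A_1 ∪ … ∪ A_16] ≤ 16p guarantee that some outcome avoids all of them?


Union bound: P[∪_{i=1}^{16} A_i] ≤ Σ_i P[A_i] ≤ 16·p = 16·(1/16) = 1.
Numerically: 1 ≈ 1.00000.
Is 1 < 1? NO.
Since the bound 1 is ≥ 1, the union bound is uninformative here; it does NOT by itself certify existence.

16·p = 1 ≈ 1.00000; existence NOT certified by the union bound.


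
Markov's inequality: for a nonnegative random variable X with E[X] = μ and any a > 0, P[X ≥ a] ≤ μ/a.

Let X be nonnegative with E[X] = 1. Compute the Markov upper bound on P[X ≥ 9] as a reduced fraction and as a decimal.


μ = E[X] = 1, a = 9.
Markov: P[X ≥ 9] ≤ μ/a = (1)/9 = 1/9.
Numerically: ≈ 0.111111.
(Since a = 9 > μ = 1.000000, the bound 1/9 is < 1 and informative.)

P[X ≥ 9] ≤ 1/9 ≈ 0.111111.


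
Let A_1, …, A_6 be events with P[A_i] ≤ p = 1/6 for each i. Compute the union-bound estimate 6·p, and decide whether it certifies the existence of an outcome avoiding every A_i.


Union bound: P[∪_{i=1}^{6} A_i] ≤ Σ_i P[A_i] ≤ 6·p = 6·(1/6) = 1.
Numerically: 1 ≈ 1.0000000.
Is 1 < 1? NO.
Since the bound 1 is ≥ 1, the union bound is uninformative here; it does NOT by itself certify existence.

6·p = 1 ≈ 1.0000000; existence NOT certified by the union bound.


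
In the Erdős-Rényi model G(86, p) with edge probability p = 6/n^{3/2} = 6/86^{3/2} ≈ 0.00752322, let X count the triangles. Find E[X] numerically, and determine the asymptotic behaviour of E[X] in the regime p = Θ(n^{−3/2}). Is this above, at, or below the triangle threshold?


Number of potential triangles: C(86, 3) = 102340.
Each occurs with probability p³ ≈ (0.00752322)³ ≈ 4.25804964e-07.
By linearity: E[X] = C(86, 3)·p³ ≈ 102340 · 4.25804964e-07 ≈ 0.043577.
Since α = 3/2 > 1, p = c/n^{3/2} = o(1/n) is below the triangle threshold p ~ 1/n. Asymptotically E[X] ~ (c³/6)·n^{3(1−α)} = (6³/6)·n^{-1.5} → 0, so by Markov's inequality G has no triangles w.h.p.

E[X] ≈ 0.043577; in regime p = Θ(1/n^{3/2}) E[X] tends to 0 (below the triangle threshold p ~ 1/n).


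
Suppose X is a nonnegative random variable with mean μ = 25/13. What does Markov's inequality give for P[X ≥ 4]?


μ = E[X] = 25/13, a = 4.
Markov: P[X ≥ 4] ≤ μ/a = (25/13)/4 = 25/52.
Numerically: ≈ 0.480769.
(Since a = 4 > μ = 1.923077, the bound 25/52 is < 1 and informative.)

P[X ≥ 4] ≤ 25/52 ≈ 0.480769.


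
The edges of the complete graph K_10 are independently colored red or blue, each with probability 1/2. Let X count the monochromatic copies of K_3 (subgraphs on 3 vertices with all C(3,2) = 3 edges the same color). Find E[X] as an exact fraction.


Let X = Σ_S X_S over the C(10, 3) = 120 subsets S of size 3, where X_S = 1 if the K_3 on S is monochromatic.
For a fixed S, the K_3 on S has C(3, 2) = 3 edges. P[all 3 edges red] = (1/2)^3, and likewise for blue, so P[monochromatic] = 2·(1/2)^3 = 2^{1 − 3} = 1/4.
By linearity: E[X] = C(10, 3) · 2^{1 − 3} = 120 · 1/4 = 30.
Numerically: E[X] ≈ 30.000000.

E[X] = C(10,3)·2^(1−C(3,2)) = 30 ≈ 30.000000.


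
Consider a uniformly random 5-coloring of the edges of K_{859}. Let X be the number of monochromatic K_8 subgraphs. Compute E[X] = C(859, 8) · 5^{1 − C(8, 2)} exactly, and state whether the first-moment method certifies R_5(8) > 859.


E[X] = C(859, 8) · 5^{1 − 28} = 7115855595170747139 · 5^{−27} = 7115855595170747139/7450580596923828125.
As a reduced fraction: E[X] = 7115855595170747139/7450580596923828125 ≈ 0.95507.
Is E[X] < 1? YES.
Since E[X] < 1, there exists a 5-coloring of K_{859} with no monochromatic K_8; hence R_5(8) > 859.

E[X] = 7115855595170747139/7450580596923828125 ≈ 0.95507; E[X] < 1, so R_5(8) > 859.


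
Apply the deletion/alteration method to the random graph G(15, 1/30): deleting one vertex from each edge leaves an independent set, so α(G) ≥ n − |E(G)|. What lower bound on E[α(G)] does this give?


E[|E(G)|] = C(15, 2)·p = 105 · (1/30) = 7/2.
E[α(G)] ≥ n − E[|E(G)|] = 15 − 7/2 = 23/2.
Numerically: ≈ 11.50000.
(This is only a lower bound; the true E[α(G)] may be larger.)

E[α(G)] ≥ 23/2 ≈ 11.50000.


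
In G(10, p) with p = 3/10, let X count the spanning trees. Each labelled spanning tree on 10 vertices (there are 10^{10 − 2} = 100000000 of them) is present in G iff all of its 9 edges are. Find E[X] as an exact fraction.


K_10 has 10^{10 − 2} = 100000000 labelled spanning trees.
For each such spanning tree H, let X_H = 1 if all 9 edges of H are present in G. Then P[X_H = 1] = p^{9} = (3/10)^{9} = 19683/1000000000.
By linearity: E[X] = Σ_H E[X_H] = 100000000 · p^{9} = 100000000 · 19683/1000000000 = 19683/10.
Numerically: E[X] ≈ 1968.3.

E[X] = 100000000 · (3/10)^{9} = 19683/10 ≈ 1968.3.


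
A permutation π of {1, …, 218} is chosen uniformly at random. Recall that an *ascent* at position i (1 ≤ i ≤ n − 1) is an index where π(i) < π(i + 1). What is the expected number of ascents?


Write X = Σ X_I over i = 1, …, 217, with X_I the indicator of one ascent.
There are 217 indicators.
For each fixed i, the pair (π(i), π(i+1)) is a uniformly random ordered pair of distinct values from {1, …, 218}; by symmetry P[π(i) < π(i+1)] = 1/2.
By linearity: E[X] = 217 · (1/2) = (218 − 1) · (1/2) = 217/2 ≈ 108.500.

E[X] = 217/2 = 108.500.


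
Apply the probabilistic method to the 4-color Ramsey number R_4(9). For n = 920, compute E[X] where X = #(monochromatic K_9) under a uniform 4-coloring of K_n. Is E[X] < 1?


E[X] = C(920, 9) · 4^{1 − 36} = 1251067384312182251760 · 4^{−35} = 1251067384312182251760/1180591620717411303424.
As a reduced fraction: E[X] = 78191711519511390735/73786976294838206464 ≈ 1.060.
Is E[X] < 1? NO.
Since E[X] ≥ 1, the first-moment bound is inconclusive at n = 920; it does NOT by itself certify R_4(9) > 920.

E[X] = 78191711519511390735/73786976294838206464 ≈ 1.060; E[X] ≥ 1; first-moment method inconclusive here.


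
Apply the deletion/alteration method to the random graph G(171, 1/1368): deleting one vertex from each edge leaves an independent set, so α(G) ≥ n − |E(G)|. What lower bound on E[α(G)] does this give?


E[|E(G)|] = C(171, 2)·p = 14535 · (1/1368) = 85/8.
E[α(G)] ≥ n − E[|E(G)|] = 171 − 85/8 = 1283/8.
Numerically: ≈ 160.3750.
(This is only a lower bound; the true E[α(G)] may be larger.)

E[α(G)] ≥ 1283/8 ≈ 160.3750.


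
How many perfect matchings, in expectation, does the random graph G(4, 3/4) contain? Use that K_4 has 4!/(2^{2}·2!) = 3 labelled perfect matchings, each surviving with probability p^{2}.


K_4 has 4!/(2^{2}·2!) = 3 labelled perfect matchings.
For each such perfect matching H, let X_H = 1 if all 2 edges of H are present in G. Then P[X_H = 1] = p^{2} = (3/4)^{2} = 9/16.
By linearity: E[X] = Σ_H E[X_H] = 3 · p^{2} = 3 · 9/16 = 27/16.
Numerically: E[X] ≈ 1.6875.

E[X] = 3 · (3/4)^{2} = 27/16 ≈ 1.6875.


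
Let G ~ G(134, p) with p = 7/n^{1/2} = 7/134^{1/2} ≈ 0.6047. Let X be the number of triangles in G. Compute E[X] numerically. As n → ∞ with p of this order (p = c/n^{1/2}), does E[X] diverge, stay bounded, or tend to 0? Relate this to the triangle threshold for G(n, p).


Number of potential triangles: C(134, 3) = 392084.
Each occurs with probability p³ ≈ (0.6047)³ ≈ 2.211245e-01.
By linearity: E[X] = C(134, 3)·p³ ≈ 392084 · 2.211245e-01 ≈ 86699.3902.
Since α = 1/2 < 1, p = c/n^{1/2} ≫ 1/n is above the triangle threshold p ~ 1/n. Asymptotically E[X] ~ (c³/6)·n^{3(1−α)} = (7³/6)·n^{1.5} → ∞; triangles are abundant w.h.p.

E[X] ≈ 86699.3902; in regime p = Θ(1/n^{1/2}) E[X] diverges (above the triangle threshold p ~ 1/n).


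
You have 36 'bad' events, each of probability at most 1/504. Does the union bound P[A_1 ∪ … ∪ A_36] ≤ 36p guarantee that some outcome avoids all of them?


Union bound: P[∪_{i=1}^{36} A_i] ≤ Σ_i P[A_i] ≤ 36·p = 36·(1/504) = 1/14.
Numerically: 1/14 ≈ 0.071429.
Is 1/14 < 1? YES.
Since P[∪ A_i] ≤ 1/14 < 1, the complement has P[∩ A_i^c] ≥ 1 − 1/14 = 13/14 > 0, so some outcome avoids every A_i.

36·p = 1/14 ≈ 0.071429; existence CERTIFIED by the union bound.


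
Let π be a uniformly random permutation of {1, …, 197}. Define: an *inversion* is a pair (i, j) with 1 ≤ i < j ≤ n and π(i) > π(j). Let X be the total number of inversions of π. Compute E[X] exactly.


Write X = Σ X_I over the C(197, 2) = 19306 pairs i < j, with X_I the indicator of one inversion.
There are 19306 indicators.
For each fixed pair i < j, the values π(i) and π(j) are two distinct elements of {1, …, 197} in uniformly random order; by symmetry P[π(i) > π(j)] = 1/2.
By linearity: E[X] = 19306 · (1/2) = C(197, 2) · (1/2) = 19306/2 = 9653 ≈ 9653.000.

E[X] = 9653 = 9653.000.


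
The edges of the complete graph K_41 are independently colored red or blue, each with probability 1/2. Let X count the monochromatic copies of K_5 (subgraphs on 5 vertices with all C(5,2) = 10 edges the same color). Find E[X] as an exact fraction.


Let X = Σ_S X_S over the C(41, 5) = 749398 subsets S of size 5, where X_S = 1 if the K_5 on S is monochromatic.
For a fixed S, the K_5 on S has C(5, 2) = 10 edges. P[all 10 edges red] = (1/2)^10, and likewise for blue, so P[monochromatic] = 2·(1/2)^10 = 2^{1 − 10} = 1/512.
By linearity: E[X] = C(41, 5) · 2^{1 − 10} = 749398 · 1/512 = 374699/256.
Numerically: E[X] ≈ 1463.66797.

E[X] = C(41,5)·2^(1−C(5,2)) = 374699/256 ≈ 1463.66797.


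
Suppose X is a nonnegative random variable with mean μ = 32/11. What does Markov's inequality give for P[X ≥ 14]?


μ = E[X] = 32/11, a = 14.
Markov: P[X ≥ 14] ≤ μ/a = (32/11)/14 = 16/77.
Numerically: ≈ 0.20779.
(Since a = 14 > μ = 2.90909, the bound 16/77 is < 1 and informative.)

P[X ≥ 14] ≤ 16/77 ≈ 0.20779.


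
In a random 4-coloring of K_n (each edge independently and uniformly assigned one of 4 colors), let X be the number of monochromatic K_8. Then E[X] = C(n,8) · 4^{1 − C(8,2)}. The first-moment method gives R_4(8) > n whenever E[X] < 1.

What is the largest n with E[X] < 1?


We need C(n, 8) · 4^{1 − 28} < 1, i.e. C(n, 8) < 4^{28 − 1} = 18014398509481984.
Check values of n near the boundary:
  n = 406: C(406, 8) = 17082453897995850; 17082453897995850 < 18014398509481984? YES
  n = 407: C(407, 8) = 17424959239309050; 17424959239309050 < 18014398509481984? YES
  n = 408: C(408, 8) = 17773458424095231; 17773458424095231 < 18014398509481984? YES
  n = 409: C(409, 8) = 18128041135797879; 18128041135797879 < 18014398509481984? NO
The largest n with C(n, 8) < 18014398509481984 is n = 408 (where E[X] = 17773458424095231/18014398509481984 ≈ 0.9866251). Hence R_4(8) > 408, i.e. R_4(8) ≥ 409.

Largest n = 408; hence R_4(8) > 408.


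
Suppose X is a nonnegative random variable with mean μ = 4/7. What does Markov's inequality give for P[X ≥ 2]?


μ = E[X] = 4/7, a = 2.
Markov: P[X ≥ 2] ≤ μ/a = (4/7)/2 = 2/7.
Numerically: ≈ 0.28571.
(Since a = 2 > μ = 0.57143, the bound 2/7 is < 1 and informative.)

P[X ≥ 2] ≤ 2/7 ≈ 0.28571.


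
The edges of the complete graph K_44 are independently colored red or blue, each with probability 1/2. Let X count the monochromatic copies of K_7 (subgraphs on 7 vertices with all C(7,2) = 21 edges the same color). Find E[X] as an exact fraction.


Let X = Σ_S X_S over the C(44, 7) = 38320568 subsets S of size 7, where X_S = 1 if the K_7 on S is monochromatic.
For a fixed S, the K_7 on S has C(7, 2) = 21 edges. P[all 21 edges red] = (1/2)^21, and likewise for blue, so P[monochromatic] = 2·(1/2)^21 = 2^{1 − 21} = 1/1048576.
By linearity: E[X] = C(44, 7) · 2^{1 − 21} = 38320568 · 1/1048576 = 4790071/131072.
Numerically: E[X] ≈ 36.545341.

E[X] = C(44,7)·2^(1−C(7,2)) = 4790071/131072 ≈ 36.545341.


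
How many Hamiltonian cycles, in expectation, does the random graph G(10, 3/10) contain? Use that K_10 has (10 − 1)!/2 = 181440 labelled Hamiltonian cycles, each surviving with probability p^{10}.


K_10 has (10 − 1)!/2 = 181440 labelled Hamiltonian cycles.
For each such Hamiltonian cycle H, let X_H = 1 if all 10 edges of H are present in G. Then P[X_H = 1] = p^{10} = (3/10)^{10} = 59049/10000000000.
By linearity of expectation: E[X] = Σ_H E[X_H] = 181440 · p^{10} = 181440 · 59049/10000000000 = 33480783/31250000.
Numerically: E[X] ≈ 1.0714.

E[X] = 181440 · (3/10)^{10} = 33480783/31250000 ≈ 1.0714.


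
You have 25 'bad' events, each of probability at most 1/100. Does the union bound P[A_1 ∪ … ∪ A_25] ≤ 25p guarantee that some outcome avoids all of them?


Union bound: P[∪_{i=1}^{25} A_i] ≤ Σ_i P[A_i] ≤ 25·p = 25·(1/100) = 1/4.
Numerically: 1/4 ≈ 0.2500000.
Is 1/4 < 1? YES.
Since P[∪ A_i] ≤ 1/4 < 1, the complement has P[∩ A_i^c] ≥ 1 − 1/4 = 3/4 > 0, so some outcome avoids every A_i.

25·p = 1/4 ≈ 0.2500000; existence CERTIFIED by the union bound.


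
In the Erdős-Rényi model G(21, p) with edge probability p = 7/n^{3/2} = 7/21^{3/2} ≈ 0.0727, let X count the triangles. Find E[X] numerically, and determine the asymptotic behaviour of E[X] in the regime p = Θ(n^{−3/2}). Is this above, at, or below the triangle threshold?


Number of potential triangles: C(21, 3) = 1330.
Each occurs with probability p³ ≈ (0.0727)³ ≈ 3.84864e-04.
By linearity: E[X] = C(21, 3)·p³ ≈ 1330 · 3.84864e-04 ≈ 0.512.
Since α = 3/2 > 1, p = c/n^{3/2} = o(1/n) is below the triangle threshold p ~ 1/n. Asymptotically E[X] ~ (c³/6)·n^{3(1−α)} = (7³/6)·n^{-1.5} → 0, so by Markov's inequality G has no triangles w.h.p.

E[X] ≈ 0.512; in regime p = Θ(1/n^{3/2}) E[X] tends to 0 (below the triangle threshold p ~ 1/n).


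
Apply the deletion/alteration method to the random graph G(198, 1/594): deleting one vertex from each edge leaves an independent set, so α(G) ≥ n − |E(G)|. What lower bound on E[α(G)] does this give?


E[|E(G)|] = C(198, 2)·p = 19503 · (1/594) = 197/6.
E[α(G)] ≥ n − E[|E(G)|] = 198 − 197/6 = 991/6.
Numerically: ≈ 165.166667.
(This is only a lower bound; the true E[α(G)] may be larger.)

E[α(G)] ≥ 991/6 ≈ 165.166667.


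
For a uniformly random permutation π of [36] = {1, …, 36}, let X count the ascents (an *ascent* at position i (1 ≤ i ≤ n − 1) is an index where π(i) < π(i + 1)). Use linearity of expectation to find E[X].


Write X = Σ X_I over i = 1, …, 35, with X_I the indicator of one ascent.
There are 35 indicators.
For each fixed i, the pair (π(i), π(i+1)) is a uniformly random ordered pair of distinct values from {1, …, 36}; by symmetry P[π(i) < π(i+1)] = 1/2.
By linearity: E[X] = 35 · (1/2) = (36 − 1) · (1/2) = 35/2 ≈ 17.500.

E[X] = 35/2 = 17.500.


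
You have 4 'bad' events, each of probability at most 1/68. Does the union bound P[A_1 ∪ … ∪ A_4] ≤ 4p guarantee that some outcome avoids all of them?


Union bound: P[∪_{i=1}^{4} A_i] ≤ Σ_i P[A_i] ≤ 4·p = 4·(1/68) = 1/17.
Numerically: 1/17 ≈ 0.0588235.
Is 1/17 < 1? YES.
Since P[∪ A_i] ≤ 1/17 < 1, the complement has P[∩ A_i^c] ≥ 1 − 1/17 = 16/17 > 0, so some outcome avoids every A_i.

4·p = 1/17 ≈ 0.0588235; existence CERTIFIED by the union bound.


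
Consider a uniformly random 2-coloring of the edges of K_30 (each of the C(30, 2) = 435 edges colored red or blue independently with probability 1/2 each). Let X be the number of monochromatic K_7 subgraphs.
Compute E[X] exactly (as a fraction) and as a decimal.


Let X = Σ_S X_S over the C(30, 7) = 2035800 subsets S of size 7, where X_S = 1 if the K_7 on S is monochromatic.
For a fixed S, the K_7 on S has C(7, 2) = 21 edges. P[all 21 edges red] = (1/2)^21, and likewise for blue, so P[monochromatic] = 2·(1/2)^21 = 2^{1 − 21} = 1/1048576.
By linearity of expectation: E[X] = C(30, 7) · 2^{1 − 21} = 2035800 · 1/1048576 = 254475/131072.
Numerically: E[X] ≈ 1.941.

E[X] = C(30,7)·2^(1−C(7,2)) = 254475/131072 ≈ 1.941.


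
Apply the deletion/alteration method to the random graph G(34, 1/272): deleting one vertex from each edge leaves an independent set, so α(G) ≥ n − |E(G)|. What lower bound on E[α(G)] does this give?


E[|E(G)|] = C(34, 2)·p = 561 · (1/272) = 33/16.
E[α(G)] ≥ n − E[|E(G)|] = 34 − 33/16 = 511/16.
Numerically: ≈ 31.9375.
(This is only a lower bound; the true E[α(G)] may be larger.)

E[α(G)] ≥ 511/16 ≈ 31.9375.


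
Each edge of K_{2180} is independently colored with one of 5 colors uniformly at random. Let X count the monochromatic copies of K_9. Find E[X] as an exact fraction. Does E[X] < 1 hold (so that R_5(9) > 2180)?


E[X] = C(2180, 9) · 5^{1 − 36} = 3014145651459519573444800 · 5^{−35} = 3014145651459519573444800/2910383045673370361328125.
As a reduced fraction: E[X] = 120565826058380782937792/116415321826934814453125 ≈ 1.0356526.
Is E[X] < 1? NO.
Since E[X] ≥ 1, the first-moment bound is inconclusive at n = 2180; it does NOT by itself certify R_5(9) > 2180.

E[X] = 120565826058380782937792/116415321826934814453125 ≈ 1.0356526; E[X] ≥ 1; first-moment method inconclusive here.


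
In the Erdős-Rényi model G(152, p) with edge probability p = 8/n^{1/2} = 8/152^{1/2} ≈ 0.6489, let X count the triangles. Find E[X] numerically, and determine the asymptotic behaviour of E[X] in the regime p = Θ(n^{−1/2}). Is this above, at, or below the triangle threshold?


Number of potential triangles: C(152, 3) = 573800.
Each occurs with probability p³ ≈ (0.6489)³ ≈ 2.732150e-01.
By linearity: E[X] = C(152, 3)·p³ ≈ 573800 · 2.732150e-01 ≈ 156770.7814.
Since α = 1/2 < 1, p = c/n^{1/2} ≫ 1/n is above the triangle threshold p ~ 1/n. Asymptotically E[X] ~ (c³/6)·n^{3(1−α)} = (8³/6)·n^{1.5} → ∞; triangles are abundant w.h.p.

E[X] ≈ 156770.7814; in regime p = Θ(1/n^{1/2}) E[X] diverges (above the triangle threshold p ~ 1/n).


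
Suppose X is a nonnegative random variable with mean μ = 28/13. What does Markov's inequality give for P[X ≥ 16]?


μ = E[X] = 28/13, a = 16.
Markov: P[X ≥ 16] ≤ μ/a = (28/13)/16 = 7/52.
Numerically: ≈ 0.13462.
(Since a = 16 > μ = 2.15385, the bound 7/52 is < 1 and informative.)

P[X ≥ 16] ≤ 7/52 ≈ 0.13462.


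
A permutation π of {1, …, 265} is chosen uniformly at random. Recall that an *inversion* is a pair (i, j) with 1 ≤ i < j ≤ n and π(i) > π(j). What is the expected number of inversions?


Write X = Σ X_I over the C(265, 2) = 34980 pairs i < j, with X_I the indicator of one inversion.
There are 34980 indicators.
For each fixed pair i < j, the values π(i) and π(j) are two distinct elements of {1, …, 265} in uniformly random order; by symmetry P[π(i) > π(j)] = 1/2.
By linearity: E[X] = 34980 · (1/2) = C(265, 2) · (1/2) = 34980/2 = 17490 ≈ 17490.0000.

E[X] = 17490 = 17490.0000.


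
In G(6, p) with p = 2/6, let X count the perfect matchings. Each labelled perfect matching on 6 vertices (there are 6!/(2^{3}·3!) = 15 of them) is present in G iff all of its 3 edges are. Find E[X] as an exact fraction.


K_6 has 6!/(2^{3}·3!) = 15 labelled perfect matchings.
For each such perfect matching H, let X_H = 1 if all 3 edges of H are present in G. Then P[X_H = 1] = p^{3} = (1/3)^{3} = 1/27.
By linearity of expectation: E[X] = Σ_H E[X_H] = 15 · p^{3} = 15 · 1/27 = 5/9.
Numerically: E[X] ≈ 0.556.

E[X] = 15 · (1/3)^{3} = 5/9 ≈ 0.556.


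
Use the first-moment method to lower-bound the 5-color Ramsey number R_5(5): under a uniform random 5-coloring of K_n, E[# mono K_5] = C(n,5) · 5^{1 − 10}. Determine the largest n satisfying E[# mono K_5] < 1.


We need C(n, 5) · 5^{1 − 10} < 1, i.e. C(n, 5) < 5^{10 − 1} = 1953125.
Check values of n near the boundary:
  n = 46: C(46, 5) = 1370754; 1370754 < 1953125? YES
  n = 47: C(47, 5) = 1533939; 1533939 < 1953125? YES
  n = 48: C(48, 5) = 1712304; 1712304 < 1953125? YES
  n = 49: C(49, 5) = 1906884; 1906884 < 1953125? YES
  n = 50: C(50, 5) = 2118760; 2118760 < 1953125? NO
  n = 51: C(51, 5) = 2349060; 2349060 < 1953125? NO
The largest n with C(n, 5) < 1953125 is n = 49 (where E[X] = 1906884/1953125 ≈ 0.976). Hence R_5(5) > 49, i.e. R_5(5) ≥ 50.

Largest n = 49; hence R_5(5) > 49.


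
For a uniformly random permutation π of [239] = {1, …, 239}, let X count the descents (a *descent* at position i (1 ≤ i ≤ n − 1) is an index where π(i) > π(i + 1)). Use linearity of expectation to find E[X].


Write X = Σ X_I over i = 1, …, 238, with X_I the indicator of one descent.
There are 238 indicators.
For each fixed i, the pair (π(i), π(i+1)) is a uniformly random ordered pair of distinct values from {1, …, 239}; by symmetry P[π(i) > π(i+1)] = 1/2.
By linearity: E[X] = 238 · (1/2) = (239 − 1) · (1/2) = 119 ≈ 119.000000.

E[X] = 119 = 119.000000.


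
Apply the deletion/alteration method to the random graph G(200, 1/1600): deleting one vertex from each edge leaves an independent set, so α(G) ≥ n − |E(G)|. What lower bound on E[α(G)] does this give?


E[|E(G)|] = C(200, 2)·p = 19900 · (1/1600) = 199/16.
E[α(G)] ≥ n − E[|E(G)|] = 200 − 199/16 = 3001/16.
Numerically: ≈ 187.56250.
(This is only a lower bound; the true E[α(G)] may be larger.)

E[α(G)] ≥ 3001/16 ≈ 187.56250.


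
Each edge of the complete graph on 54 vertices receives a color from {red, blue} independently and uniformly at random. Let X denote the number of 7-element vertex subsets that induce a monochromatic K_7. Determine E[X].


Let X = Σ_S X_S over the C(54, 7) = 177100560 subsets S of size 7, where X_S = 1 if the K_7 on S is monochromatic.
For a fixed S, the K_7 on S has C(7, 2) = 21 edges. P[all 21 edges red] = (1/2)^21, and likewise for blue, so P[monochromatic] = 2·(1/2)^21 = 2^{1 − 21} = 1/1048576.
By linearity: E[X] = C(54, 7) · 2^{1 − 21} = 177100560 · 1/1048576 = 11068785/65536.
Numerically: E[X] ≈ 168.896.

E[X] = C(54,7)·2^(1−C(7,2)) = 11068785/65536 ≈ 168.896.


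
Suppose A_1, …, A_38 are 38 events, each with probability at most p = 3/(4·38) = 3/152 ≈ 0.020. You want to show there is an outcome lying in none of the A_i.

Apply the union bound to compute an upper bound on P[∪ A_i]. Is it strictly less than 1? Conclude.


Union bound: P[∪_{i=1}^{38} A_i] ≤ Σ_i P[A_i] ≤ 38·p = 38·(3/152) = 3/4.
Numerically: 3/4 ≈ 0.750.
Is 3/4 < 1? YES.
Since P[∪ A_i] ≤ 3/4 < 1, the complement has P[∩ A_i^c] ≥ 1 − 3/4 = 1/4 > 0, so some outcome avoids every A_i.

38·p = 3/4 ≈ 0.750; existence CERTIFIED by the union bound.


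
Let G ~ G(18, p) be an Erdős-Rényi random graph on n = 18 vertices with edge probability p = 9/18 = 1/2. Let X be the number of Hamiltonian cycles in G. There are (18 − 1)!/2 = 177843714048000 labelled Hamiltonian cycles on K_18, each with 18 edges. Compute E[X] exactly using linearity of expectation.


K_18 has (18 − 1)!/2 = 177843714048000 labelled Hamiltonian cycles.
For each such Hamiltonian cycle H, let X_H = 1 if all 18 edges of H are present in G. Then P[X_H = 1] = p^{18} = (1/2)^{18} = 1/262144.
Summing the indicators: E[X] = Σ_H E[X_H] = 177843714048000 · p^{18} = 177843714048000 · 1/262144 = 10854718875/16.
Numerically: E[X] ≈ 6.7842e+08.

E[X] = 177843714048000 · (1/2)^{18} = 10854718875/16 ≈ 6.7842e+08.


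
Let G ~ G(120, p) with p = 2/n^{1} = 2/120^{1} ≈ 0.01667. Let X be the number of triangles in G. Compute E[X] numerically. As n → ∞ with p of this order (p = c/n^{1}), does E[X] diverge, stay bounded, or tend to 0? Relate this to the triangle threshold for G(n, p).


Number of potential triangles: C(120, 3) = 280840.
Each occurs with probability p³ ≈ (0.01667)³ ≈ 4.629630e-06.
By linearity: E[X] = C(120, 3)·p³ ≈ 280840 · 4.629630e-06 ≈ 1.3002.
Here α = 1, so p = 2/n is exactly at the triangle threshold p ~ 1/n. Asymptotically E[X] → c³/6 = 2³/6 = 4/3 ≈ 1.3333, a bounded constant. In this regime the triangle count is asymptotically Poisson(c³/6).

E[X] ≈ 1.3002; in regime p = Θ(1/n^{1}) E[X] stays bounded (at the triangle threshold p ~ 1/n).


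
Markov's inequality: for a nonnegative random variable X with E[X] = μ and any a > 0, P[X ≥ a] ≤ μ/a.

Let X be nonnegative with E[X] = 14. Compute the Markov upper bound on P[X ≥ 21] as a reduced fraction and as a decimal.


μ = E[X] = 14, a = 21.
Markov: P[X ≥ 21] ≤ μ/a = (14)/21 = 2/3.
Numerically: ≈ 0.6667.
(Since a = 21 > μ = 14.0000, the bound 2/3 is < 1 and informative.)

P[X ≥ 21] ≤ 2/3 ≈ 0.6667.


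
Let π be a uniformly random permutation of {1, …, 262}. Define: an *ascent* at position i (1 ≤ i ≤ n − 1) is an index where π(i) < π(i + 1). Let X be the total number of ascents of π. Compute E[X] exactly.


Write X = Σ X_I over i = 1, …, 261, with X_I the indicator of one ascent.
There are 261 indicators.
For each fixed i, the pair (π(i), π(i+1)) is a uniformly random ordered pair of distinct values from {1, …, 262}; by symmetry P[π(i) < π(i+1)] = 1/2.
By linearity: E[X] = 261 · (1/2) = (262 − 1) · (1/2) = 261/2 ≈ 130.500.

E[X] = 261/2 = 130.500.


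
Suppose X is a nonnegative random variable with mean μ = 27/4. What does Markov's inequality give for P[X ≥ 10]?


μ = E[X] = 27/4, a = 10.
Markov: P[X ≥ 10] ≤ μ/a = (27/4)/10 = 27/40.
Numerically: ≈ 0.6750.
(Since a = 10 > μ = 6.7500, the bound 27/40 is < 1 and informative.)

P[X ≥ 10] ≤ 27/40 ≈ 0.6750.


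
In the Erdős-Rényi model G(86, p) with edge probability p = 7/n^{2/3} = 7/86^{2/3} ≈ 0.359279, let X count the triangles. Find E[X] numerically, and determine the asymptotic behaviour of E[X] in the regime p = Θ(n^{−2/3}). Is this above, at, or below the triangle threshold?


Number of potential triangles: C(86, 3) = 102340.
Each occurs with probability p³ ≈ (0.359279)³ ≈ 4.63764197e-02.
By linearity: E[X] = C(86, 3)·p³ ≈ 102340 · 4.63764197e-02 ≈ 4746.162791.
Since α = 2/3 < 1, p = c/n^{2/3} ≫ 1/n is above the triangle threshold p ~ 1/n. Asymptotically E[X] ~ (c³/6)·n^{3(1−α)} = (7³/6)·n^{1} → ∞; triangles are abundant w.h.p.

E[X] ≈ 4746.162791; in regime p = Θ(1/n^{2/3}) E[X] diverges (above the triangle threshold p ~ 1/n).


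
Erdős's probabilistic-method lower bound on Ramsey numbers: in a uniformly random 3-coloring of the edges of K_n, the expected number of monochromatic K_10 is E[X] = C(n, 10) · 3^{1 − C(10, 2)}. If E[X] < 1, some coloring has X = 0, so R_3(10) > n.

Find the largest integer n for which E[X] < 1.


We need C(n, 10) · 3^{1 − 45} < 1, i.e. C(n, 10) < 3^{45 − 1} = 984770902183611232881.
Check values of n near the boundary:
  n = 571: C(571, 10) = 937951290893172842001; 937951290893172842001 < 984770902183611232881? YES
  n = 572: C(572, 10) = 954640815642161682606; 954640815642161682606 < 984770902183611232881? YES
  n = 573: C(573, 10) = 971597135635805762226; 971597135635805762226 < 984770902183611232881? YES
  n = 574: C(574, 10) = 988824035203816502691; 988824035203816502691 < 984770902183611232881? NO
The largest n with C(n, 10) < 984770902183611232881 is n = 573 (where E[X] = 35985079097622435638/36472996377170786403 ≈ 0.9866). Hence R_3(10) > 573, i.e. R_3(10) ≥ 574.

Largest n = 573; hence R_3(10) > 573.


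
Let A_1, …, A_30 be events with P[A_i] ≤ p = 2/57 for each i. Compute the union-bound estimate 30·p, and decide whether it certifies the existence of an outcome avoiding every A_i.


Union bound: P[∪_{i=1}^{30} A_i] ≤ Σ_i P[A_i] ≤ 30·p = 30·(2/57) = 20/19.
Numerically: 20/19 ≈ 1.052632.
Is 20/19 < 1? NO.
Since the bound 20/19 is ≥ 1, the union bound is uninformative here; it does NOT by itself certify existence.

30·p = 20/19 ≈ 1.052632; existence NOT certified by the union bound.


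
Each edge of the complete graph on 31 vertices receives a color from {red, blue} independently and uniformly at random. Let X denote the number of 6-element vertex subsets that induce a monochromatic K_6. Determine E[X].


Let X = Σ_S X_S over the C(31, 6) = 736281 subsets S of size 6, where X_S = 1 if the K_6 on S is monochromatic.
For a fixed S, the K_6 on S has C(6, 2) = 15 edges. P[all 15 edges red] = (1/2)^15, and likewise for blue, so P[monochromatic] = 2·(1/2)^15 = 2^{1 − 15} = 1/16384.
Summing: E[X] = C(31, 6) · 2^{1 − 15} = 736281 · 1/16384 = 736281/16384.
Numerically: E[X] ≈ 44.9390.

E[X] = C(31,6)·2^(1−C(6,2)) = 736281/16384 ≈ 44.9390.
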